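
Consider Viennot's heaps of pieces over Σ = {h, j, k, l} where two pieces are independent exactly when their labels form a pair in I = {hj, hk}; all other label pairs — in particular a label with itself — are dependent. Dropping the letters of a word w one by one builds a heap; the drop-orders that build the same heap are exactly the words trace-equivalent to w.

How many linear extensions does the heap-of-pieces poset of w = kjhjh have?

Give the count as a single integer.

piece 0:k — minimal
piece 1:j rests on {0:k}
piece 2:h — minimal
piece 3:j rests on {1:j}
piece 4:h rests on {2:h}
minimal pieces: {0:k, 2:h}
ways to finish when only these pieces remain (= sum over removing one remaining piece with nothing left below it):
  1 left: {3}→1  {4}→1
  2 left: {1,3}→1  {2,4}→1  {3,4}→2
  3 left: {0,1,3}→1  {1,3,4}→3  {2,3,4}→3
  placing 0:k first → 6 extensions
  placing 2:h first → 4 extensions
total linear extensions = 10

10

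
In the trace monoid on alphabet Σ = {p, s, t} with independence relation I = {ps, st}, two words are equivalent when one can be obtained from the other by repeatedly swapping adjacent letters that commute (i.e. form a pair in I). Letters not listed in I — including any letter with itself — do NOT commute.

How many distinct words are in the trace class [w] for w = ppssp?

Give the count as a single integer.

10

drop 0:p onto floor
drop 1:p onto {0:p}
drop 2:s onto floor
drop 3:s onto {2:s}
drop 4:p onto {1:p}
ground layer = {0:p, 2:s}
drop-orders for the pieces not yet dropped (sum over which currently-grounded one goes next):
  1 to go: {3} 1  {4} 1
  2 to go: {1,4} 1  {2,3} 1  {3,4} 2
  3 to go: {0,1,4} 1  {1,3,4} 3  {2,3,4} 3
  if 0:p drops first: 6 orders
  if 2:s drops first: 4 orders
heap linearizations: 10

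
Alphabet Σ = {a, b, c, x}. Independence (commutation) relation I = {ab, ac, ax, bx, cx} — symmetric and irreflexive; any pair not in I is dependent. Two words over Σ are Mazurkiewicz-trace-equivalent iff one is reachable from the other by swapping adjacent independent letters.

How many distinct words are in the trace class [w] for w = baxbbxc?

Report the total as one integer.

105

#0=b has no predecessor
#1=a has no predecessor
#2=x has no predecessor
#3=b depends on [0:b]
#4=b depends on [3:b]
#5=x depends on [2:x]
#6=c depends on [4:b]
sources: [0:b, 1:a, 2:x]
N(rest) = Σ N(rest − s) over sources s of rest; N(one piece) = 1:
  size 1 → [1]=1  [5]=1  [6]=1
  size 2 → [1,5]=2  [1,6]=2  [2,5]=1  [4,6]=1  [5,6]=2
  size 3 → [1,2,5]=3  [1,4,6]=3  [1,5,6]=6  [2,5,6]=3  [3,4,6]=1  [4,5,6]=3
  size 4 → [0,3,4,6]=1  [1,2,5,6]=12  [1,3,4,6]=4  [1,4,5,6]=12  [2,4,5,6]=6  [3,4,5,6]=4
  size 5 → [0,1,3,4,6]=5  [0,3,4,5,6]=5  [1,2,4,5,6]=30  [1,3,4,5,6]=20  [2,3,4,5,6]=10
  first=0(b) contributes 60
  first=1(a) contributes 15
  first=2(x) contributes 30
|[w]| = 105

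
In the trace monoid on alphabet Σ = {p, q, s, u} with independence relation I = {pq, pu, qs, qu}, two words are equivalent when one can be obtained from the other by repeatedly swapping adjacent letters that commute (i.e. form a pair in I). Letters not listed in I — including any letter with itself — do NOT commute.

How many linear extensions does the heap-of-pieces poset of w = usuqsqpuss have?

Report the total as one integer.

90

#0=u has no predecessor
#1=s depends on [0:u]
#2=u depends on [1:s]
#3=q has no predecessor
#4=s depends on [2:u]
#5=q depends on [3:q]
#6=p depends on [4:s]
#7=u depends on [4:s]
#8=s depends on [6:p, 7:u]
#9=s depends on [8:s]
sources: [0:u, 3:q]
N(rest) = Σ N(rest − s) over sources s of rest; N(one piece) = 1:
  size 1 → [5]=1  [9]=1
  size 2 → [3,5]=1  [5,9]=2  [8,9]=1
  size 3 → [3,5,9]=3  [5,8,9]=3  [6,8,9]=1  [7,8,9]=1
  size 4 → [3,5,8,9]=6  [5,6,8,9]=4  [5,7,8,9]=4  [6,7,8,9]=2
  size 5 → [3,5,6,8,9]=10  [3,5,7,8,9]=10  [4,6,7,8,9]=2  [5,6,7,8,9]=10
  size 6 → [2,4,6,7,8,9]=2  [3,5,6,7,8,9]=30  [4,5,6,7,8,9]=12
  size 7 → [1,2,4,6,7,8,9]=2  [2,4,5,6,7,8,9]=14  [3,4,5,6,7,8,9]=42
  size 8 → [0,1,2,4,6,7,8,9]=2  [1,2,4,5,6,7,8,9]=16  [2,3,4,5,6,7,8,9]=56
  first=0(u) contributes 72
  first=3(q) contributes 18
|[w]| = 90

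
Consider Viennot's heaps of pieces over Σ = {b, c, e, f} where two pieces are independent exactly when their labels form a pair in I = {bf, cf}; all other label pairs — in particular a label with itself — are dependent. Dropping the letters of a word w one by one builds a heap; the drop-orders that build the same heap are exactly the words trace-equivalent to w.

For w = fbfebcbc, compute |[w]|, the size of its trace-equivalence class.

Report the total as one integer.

3

piece 0:f — minimal
piece 1:b — minimal
piece 2:f rests on {0:f}
piece 3:e rests on {1:b, 2:f}
piece 4:b rests on {3:e}
piece 5:c rests on {4:b}
piece 6:b rests on {5:c}
piece 7:c rests on {6:b}
minimal pieces: {0:f, 1:b}
ways to finish when only these pieces remain (= sum over removing one remaining piece with nothing left below it):
  1 left: {7}→1
  2 left: {6,7}→1
  3 left: {5,6,7}→1
  4 left: {4,5,6,7}→1
  5 left: {3,4,5,6,7}→1
  6 left: {1,3,4,5,6,7}→1  {2,3,4,5,6,7}→1
  placing 0:f first → 2 extensions
  placing 1:b first → 1 extensions
total linear extensions = 3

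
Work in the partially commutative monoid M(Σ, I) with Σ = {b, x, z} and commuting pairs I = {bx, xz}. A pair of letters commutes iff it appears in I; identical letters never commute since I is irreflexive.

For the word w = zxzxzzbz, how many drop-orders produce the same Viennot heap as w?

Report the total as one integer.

28

drop 0:z onto floor
drop 1:x onto floor
drop 2:z onto {0:z}
drop 3:x onto {1:x}
drop 4:z onto {2:z}
drop 5:z onto {4:z}
drop 6:b onto {5:z}
drop 7:z onto {6:b}
ground layer = {0:z, 1:x}
drop-orders for the pieces not yet dropped (sum over which currently-grounded one goes next):
  1 to go: {3} 1  {7} 1
  2 to go: {1,3} 1  {3,7} 2  {6,7} 1
  3 to go: {1,3,7} 3  {3,6,7} 3  {5,6,7} 1
  4 to go: {1,3,6,7} 6  {3,5,6,7} 4  {4,5,6,7} 1
  5 to go: {1,3,5,6,7} 10  {2,4,5,6,7} 1  {3,4,5,6,7} 5
  6 to go: {0,2,4,5,6,7} 1  {1,3,4,5,6,7} 15  {2,3,4,5,6,7} 6
  if 0:z drops first: 21 orders
  if 1:x drops first: 7 orders
heap linearizations: 28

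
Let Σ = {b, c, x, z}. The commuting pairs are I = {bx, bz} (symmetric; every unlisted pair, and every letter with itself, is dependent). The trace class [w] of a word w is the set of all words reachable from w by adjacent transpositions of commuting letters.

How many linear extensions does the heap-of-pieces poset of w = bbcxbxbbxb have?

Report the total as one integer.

0(b) covers ∅
1(b) covers 0:b
2(c) covers 1:b
3(x) covers 2:c
4(b) covers 2:c
5(x) covers 3:x
6(b) covers 4:b
7(b) covers 6:b
8(x) covers 5:x
9(b) covers 7:b
floor of heap: 0:b
completions by unplaced set U, small U first (add the entries for U minus each lowest piece of U):
  |U|=1: {8}:1  {9}:1
  |U|=2: {5,8}:1  {7,9}:1  {8,9}:2
  |U|=3: {3,5,8}:1  {5,8,9}:3  {6,7,9}:1  {7,8,9}:3
  |U|=4: {3,5,8,9}:4  {4,6,7,9}:1  {5,7,8,9}:6  {6,7,8,9}:4
  |U|=5: {3,5,7,8,9}:10  {4,6,7,8,9}:5  {5,6,7,8,9}:10
  |U|=6: {3,5,6,7,8,9}:20  {4,5,6,7,8,9}:15
  |U|=7: {3,4,5,6,7,8,9}:35
  |U|=8: {2,3,4,5,6,7,8,9}:35
  start at 0(b): 35

35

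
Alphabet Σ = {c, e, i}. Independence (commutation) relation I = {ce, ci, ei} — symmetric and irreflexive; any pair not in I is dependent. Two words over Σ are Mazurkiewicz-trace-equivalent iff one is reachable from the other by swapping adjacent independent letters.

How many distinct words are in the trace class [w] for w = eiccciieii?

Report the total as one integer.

0(e) covers ∅
1(i) covers ∅
2(c) covers ∅
3(c) covers 2:c
4(c) covers 3:c
5(i) covers 1:i
6(i) covers 5:i
7(e) covers 0:e
8(i) covers 6:i
9(i) covers 8:i
floor of heap: 0:e, 1:i, 2:c
completions by unplaced set U, small U first (add the entries for U minus each lowest piece of U):
  |U|=1: {4}:1  {7}:1  {9}:1
  |U|=2: {0,7}:1  {3,4}:1  {4,7}:2  {4,9}:2  {7,9}:2  {8,9}:1
  |U|=3: {0,4,7}:3  {0,7,9}:3  {2,3,4}:1  {3,4,7}:3  {3,4,9}:3  {4,7,9}:6  {4,8,9}:3  {6,8,9}:1  {7,8,9}:3
  |U|=4: {0,3,4,7}:6  {0,4,7,9}:12  {0,7,8,9}:6  {2,3,4,7}:4  {2,3,4,9}:4  {3,4,7,9}:12  {3,4,8,9}:6  {4,6,8,9}:4  {4,7,8,9}:12  {5,6,8,9}:1  {6,7,8,9}:4
  |U|=5: {0,2,3,4,7}:10  {0,3,4,7,9}:30  {0,4,7,8,9}:30  {0,6,7,8,9}:10  {1,5,6,8,9}:1  {2,3,4,7,9}:20  {2,3,4,8,9}:10  {3,4,6,8,9}:10  {3,4,7,8,9}:30  {4,5,6,8,9}:5  {4,6,7,8,9}:20  {5,6,7,8,9}:5
  |U|=6: {0,2,3,4,7,9}:60  {0,3,4,7,8,9}:90  {0,4,6,7,8,9}:60  {0,5,6,7,8,9}:15  {1,4,5,6,8,9}:6  {1,5,6,7,8,9}:6  {2,3,4,6,8,9}:20  {2,3,4,7,8,9}:60  {3,4,5,6,8,9}:15  {3,4,6,7,8,9}:60  {4,5,6,7,8,9}:30
  |U|=7: {0,1,5,6,7,8,9}:21  {0,2,3,4,7,8,9}:210  {0,3,4,6,7,8,9}:210  {0,4,5,6,7,8,9}:105  {1,3,4,5,6,8,9}:21  {1,4,5,6,7,8,9}:42  {2,3,4,5,6,8,9}:35  {2,3,4,6,7,8,9}:140  {3,4,5,6,7,8,9}:105
  |U|=8: {0,1,4,5,6,7,8,9}:168  {0,2,3,4,6,7,8,9}:560  {0,3,4,5,6,7,8,9}:420  {1,2,3,4,5,6,8,9}:56  {1,3,4,5,6,7,8,9}:168  {2,3,4,5,6,7,8,9}:280
  start at 0(e): 504
  start at 1(i): 1260
  start at 2(c): 756
sum over floor = 2520

2520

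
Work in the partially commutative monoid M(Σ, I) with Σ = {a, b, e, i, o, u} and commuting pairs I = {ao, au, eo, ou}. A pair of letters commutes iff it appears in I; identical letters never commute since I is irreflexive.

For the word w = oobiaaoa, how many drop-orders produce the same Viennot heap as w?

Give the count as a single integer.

#0=o has no predecessor
#1=o depends on [0:o]
#2=b depends on [1:o]
#3=i depends on [2:b]
#4=a depends on [3:i]
#5=a depends on [4:a]
#6=o depends on [3:i]
#7=a depends on [5:a]
sources: [0:o]
N(rest) = Σ N(rest − s) over sources s of rest; N(one piece) = 1:
  size 1 → [6]=1  [7]=1
  size 2 → [5,7]=1  [6,7]=2
  size 3 → [4,5,7]=1  [5,6,7]=3
  size 4 → [4,5,6,7]=4
  size 5 → [3,4,5,6,7]=4
  size 6 → [2,3,4,5,6,7]=4
  first=0(o) contributes 4

4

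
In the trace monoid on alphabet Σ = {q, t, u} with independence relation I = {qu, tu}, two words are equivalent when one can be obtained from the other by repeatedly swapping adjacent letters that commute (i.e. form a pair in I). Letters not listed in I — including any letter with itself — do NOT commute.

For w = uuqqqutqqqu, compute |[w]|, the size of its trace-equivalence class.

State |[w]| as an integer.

330

0(u) covers ∅
1(u) covers 0:u
2(q) covers ∅
3(q) covers 2:q
4(q) covers 3:q
5(u) covers 1:u
6(t) covers 4:q
7(q) covers 6:t
8(q) covers 7:q
9(q) covers 8:q
10(u) covers 5:u
floor of heap: 0:u, 2:q
completions by unplaced set U, small U first (add the entries for U minus each lowest piece of U):
  |U|=1: {9}:1  {10}:1
  |U|=2: {5,10}:1  {8,9}:1  {9,10}:2
  |U|=3: {1,5,10}:1  {5,9,10}:3  {7,8,9}:1  {8,9,10}:3
  |U|=4: {0,1,5,10}:1  {1,5,9,10}:4  {5,8,9,10}:6  {6,7,8,9}:1  {7,8,9,10}:4
  |U|=5: {0,1,5,9,10}:5  {1,5,8,9,10}:10  {4,6,7,8,9}:1  {5,7,8,9,10}:10  {6,7,8,9,10}:5
  |U|=6: {0,1,5,8,9,10}:15  {1,5,7,8,9,10}:20  {3,4,6,7,8,9}:1  {4,6,7,8,9,10}:6  {5,6,7,8,9,10}:15
  |U|=7: {0,1,5,7,8,9,10}:35  {1,5,6,7,8,9,10}:35  {2,3,4,6,7,8,9}:1  {3,4,6,7,8,9,10}:7  {4,5,6,7,8,9,10}:21
  |U|=8: {0,1,5,6,7,8,9,10}:70  {1,4,5,6,7,8,9,10}:56  {2,3,4,6,7,8,9,10}:8  {3,4,5,6,7,8,9,10}:28
  |U|=9: {0,1,4,5,6,7,8,9,10}:126  {1,3,4,5,6,7,8,9,10}:84  {2,3,4,5,6,7,8,9,10}:36
  start at 0(u): 120
  start at 2(q): 210
sum over floor = 330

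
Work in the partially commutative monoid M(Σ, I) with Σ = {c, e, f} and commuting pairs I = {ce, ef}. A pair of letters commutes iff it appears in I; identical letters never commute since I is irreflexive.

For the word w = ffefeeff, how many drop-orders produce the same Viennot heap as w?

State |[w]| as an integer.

56

0(f) covers ∅
1(f) covers 0:f
2(e) covers ∅
3(f) covers 1:f
4(e) covers 2:e
5(e) covers 4:e
6(f) covers 3:f
7(f) covers 6:f
floor of heap: 0:f, 2:e
completions by unplaced set U, small U first (add the entries for U minus each lowest piece of U):
  |U|=1: {5}:1  {7}:1
  |U|=2: {4,5}:1  {5,7}:2  {6,7}:1
  |U|=3: {2,4,5}:1  {3,6,7}:1  {4,5,7}:3  {5,6,7}:3
  |U|=4: {1,3,6,7}:1  {2,4,5,7}:4  {3,5,6,7}:4  {4,5,6,7}:6
  |U|=5: {0,1,3,6,7}:1  {1,3,5,6,7}:5  {2,4,5,6,7}:10  {3,4,5,6,7}:10
  |U|=6: {0,1,3,5,6,7}:6  {1,3,4,5,6,7}:15  {2,3,4,5,6,7}:20
  start at 0(f): 35
  start at 2(e): 21
sum over floor = 56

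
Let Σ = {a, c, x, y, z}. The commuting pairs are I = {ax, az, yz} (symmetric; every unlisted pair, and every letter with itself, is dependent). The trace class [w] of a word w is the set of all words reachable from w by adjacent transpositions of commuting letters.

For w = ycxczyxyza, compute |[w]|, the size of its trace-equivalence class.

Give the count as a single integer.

6

0(y) covers ∅
1(c) covers 0:y
2(x) covers 1:c
3(c) covers 2:x
4(z) covers 3:c
5(y) covers 3:c
6(x) covers 4:z, 5:y
7(y) covers 6:x
8(z) covers 6:x
9(a) covers 7:y
floor of heap: 0:y
completions by unplaced set U, small U first (add the entries for U minus each lowest piece of U):
  |U|=1: {8}:1  {9}:1
  |U|=2: {7,9}:1  {8,9}:2
  |U|=3: {7,8,9}:3
  |U|=4: {6,7,8,9}:3
  |U|=5: {4,6,7,8,9}:3  {5,6,7,8,9}:3
  |U|=6: {4,5,6,7,8,9}:6
  |U|=7: {3,4,5,6,7,8,9}:6
  |U|=8: {2,3,4,5,6,7,8,9}:6
  start at 0(y): 6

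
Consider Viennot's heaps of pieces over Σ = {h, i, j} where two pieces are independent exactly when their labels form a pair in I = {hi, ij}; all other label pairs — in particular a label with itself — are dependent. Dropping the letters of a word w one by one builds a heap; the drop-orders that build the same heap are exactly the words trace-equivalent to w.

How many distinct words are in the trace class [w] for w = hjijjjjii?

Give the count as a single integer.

piece 0:h — minimal
piece 1:j rests on {0:h}
piece 2:i — minimal
piece 3:j rests on {1:j}
piece 4:j rests on {3:j}
piece 5:j rests on {4:j}
piece 6:j rests on {5:j}
piece 7:i rests on {2:i}
piece 8:i rests on {7:i}
minimal pieces: {0:h, 2:i}
ways to finish when only these pieces remain (= sum over removing one remaining piece with nothing left below it):
  1 left: {6}→1  {8}→1
  2 left: {5,6}→1  {6,8}→2  {7,8}→1
  3 left: {2,7,8}→1  {4,5,6}→1  {5,6,8}→3  {6,7,8}→3
  4 left: {2,6,7,8}→4  {3,4,5,6}→1  {4,5,6,8}→4  {5,6,7,8}→6
  5 left: {1,3,4,5,6}→1  {2,5,6,7,8}→10  {3,4,5,6,8}→5  {4,5,6,7,8}→10
  6 left: {0,1,3,4,5,6}→1  {1,3,4,5,6,8}→6  {2,4,5,6,7,8}→20  {3,4,5,6,7,8}→15
  7 left: {0,1,3,4,5,6,8}→7  {1,3,4,5,6,7,8}→21  {2,3,4,5,6,7,8}→35
  placing 0:h first → 56 extensions
  placing 2:i first → 28 extensions
total linear extensions = 84

84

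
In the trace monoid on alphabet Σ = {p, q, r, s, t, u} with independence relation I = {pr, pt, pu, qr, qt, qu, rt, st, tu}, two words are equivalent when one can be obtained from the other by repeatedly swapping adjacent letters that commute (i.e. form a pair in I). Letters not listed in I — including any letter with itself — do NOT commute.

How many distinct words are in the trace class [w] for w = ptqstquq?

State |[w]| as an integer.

84

0(p) covers ∅
1(t) covers ∅
2(q) covers 0:p
3(s) covers 2:q
4(t) covers 1:t
5(q) covers 3:s
6(u) covers 3:s
7(q) covers 5:q
floor of heap: 0:p, 1:t
completions by unplaced set U, small U first (add the entries for U minus each lowest piece of U):
  |U|=1: {4}:1  {6}:1  {7}:1
  |U|=2: {1,4}:1  {4,6}:2  {4,7}:2  {5,7}:1  {6,7}:2
  |U|=3: {1,4,6}:3  {1,4,7}:3  {4,5,7}:3  {4,6,7}:6  {5,6,7}:3
  |U|=4: {1,4,5,7}:6  {1,4,6,7}:12  {3,5,6,7}:3  {4,5,6,7}:12
  |U|=5: {1,4,5,6,7}:30  {2,3,5,6,7}:3  {3,4,5,6,7}:15
  |U|=6: {0,2,3,5,6,7}:3  {1,3,4,5,6,7}:45  {2,3,4,5,6,7}:18
  start at 0(p): 63
  start at 1(t): 21
sum over floor = 84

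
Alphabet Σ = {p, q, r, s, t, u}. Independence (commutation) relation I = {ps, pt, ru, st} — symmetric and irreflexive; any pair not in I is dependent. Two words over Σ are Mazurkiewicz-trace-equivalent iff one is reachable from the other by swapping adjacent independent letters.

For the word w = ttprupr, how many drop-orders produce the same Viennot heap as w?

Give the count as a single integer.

drop 0:t onto floor
drop 1:t onto {0:t}
drop 2:p onto floor
drop 3:r onto {1:t, 2:p}
drop 4:u onto {1:t, 2:p}
drop 5:p onto {3:r, 4:u}
drop 6:r onto {5:p}
ground layer = {0:t, 2:p}
drop-orders for the pieces not yet dropped (sum over which currently-grounded one goes next):
  1 to go: {6} 1
  2 to go: {5,6} 1
  3 to go: {3,5,6} 1  {4,5,6} 1
  4 to go: {3,4,5,6} 2
  5 to go: {1,3,4,5,6} 2  {2,3,4,5,6} 2
  if 0:t drops first: 4 orders
  if 2:p drops first: 2 orders
heap linearizations: 6

6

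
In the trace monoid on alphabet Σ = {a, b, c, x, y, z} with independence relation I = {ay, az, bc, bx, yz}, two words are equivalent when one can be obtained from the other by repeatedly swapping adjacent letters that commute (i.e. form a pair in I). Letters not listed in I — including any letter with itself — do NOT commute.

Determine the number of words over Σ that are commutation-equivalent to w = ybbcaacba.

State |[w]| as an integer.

piece 0:y — minimal
piece 1:b rests on {0:y}
piece 2:b rests on {1:b}
piece 3:c rests on {0:y}
piece 4:a rests on {2:b, 3:c}
piece 5:a rests on {4:a}
piece 6:c rests on {5:a}
piece 7:b rests on {5:a}
piece 8:a rests on {6:c, 7:b}
minimal pieces: {0:y}
ways to finish when only these pieces remain (= sum over removing one remaining piece with nothing left below it):
  1 left: {8}→1
  2 left: {6,8}→1  {7,8}→1
  3 left: {6,7,8}→2
  4 left: {5,6,7,8}→2
  5 left: {4,5,6,7,8}→2
  6 left: {2,4,5,6,7,8}→2  {3,4,5,6,7,8}→2
  7 left: {1,2,4,5,6,7,8}→2  {2,3,4,5,6,7,8}→4
  placing 0:y first → 6 extensions

6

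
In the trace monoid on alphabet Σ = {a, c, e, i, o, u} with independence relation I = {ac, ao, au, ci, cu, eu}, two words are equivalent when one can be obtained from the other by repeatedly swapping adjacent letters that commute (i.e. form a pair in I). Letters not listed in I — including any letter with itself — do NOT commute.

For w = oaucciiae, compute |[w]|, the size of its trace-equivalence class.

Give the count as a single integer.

piece 0:o — minimal
piece 1:a — minimal
piece 2:u rests on {0:o}
piece 3:c rests on {0:o}
piece 4:c rests on {3:c}
piece 5:i rests on {1:a, 2:u}
piece 6:i rests on {5:i}
piece 7:a rests on {6:i}
piece 8:e rests on {4:c, 7:a}
minimal pieces: {0:o, 1:a}
ways to finish when only these pieces remain (= sum over removing one remaining piece with nothing left below it):
  1 left: {8}→1
  2 left: {4,8}→1  {7,8}→1
  3 left: {3,4,8}→1  {4,7,8}→2  {6,7,8}→1
  4 left: {3,4,7,8}→3  {4,6,7,8}→3  {5,6,7,8}→1
  5 left: {1,5,6,7,8}→1  {2,5,6,7,8}→1  {3,4,6,7,8}→6  {4,5,6,7,8}→4
  6 left: {1,2,5,6,7,8}→2  {1,4,5,6,7,8}→5  {2,4,5,6,7,8}→5  {3,4,5,6,7,8}→10
  7 left: {1,2,4,5,6,7,8}→12  {1,3,4,5,6,7,8}→15  {2,3,4,5,6,7,8}→15
  placing 0:o first → 42 extensions
  placing 1:a first → 15 extensions
total linear extensions = 57

57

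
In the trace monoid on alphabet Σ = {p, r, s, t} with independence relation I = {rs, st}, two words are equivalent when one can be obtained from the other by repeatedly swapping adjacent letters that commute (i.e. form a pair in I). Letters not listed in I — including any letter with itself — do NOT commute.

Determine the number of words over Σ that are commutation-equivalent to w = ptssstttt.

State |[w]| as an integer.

56

drop 0:p onto floor
drop 1:t onto {0:p}
drop 2:s onto {0:p}
drop 3:s onto {2:s}
drop 4:s onto {3:s}
drop 5:t onto {1:t}
drop 6:t onto {5:t}
drop 7:t onto {6:t}
drop 8:t onto {7:t}
ground layer = {0:p}
drop-orders for the pieces not yet dropped (sum over which currently-grounded one goes next):
  1 to go: {4} 1  {8} 1
  2 to go: {3,4} 1  {4,8} 2  {7,8} 1
  3 to go: {2,3,4} 1  {3,4,8} 3  {4,7,8} 3  {6,7,8} 1
  4 to go: {2,3,4,8} 4  {3,4,7,8} 6  {4,6,7,8} 4  {5,6,7,8} 1
  5 to go: {1,5,6,7,8} 1  {2,3,4,7,8} 10  {3,4,6,7,8} 10  {4,5,6,7,8} 5
  6 to go: {1,4,5,6,7,8} 6  {2,3,4,6,7,8} 20  {3,4,5,6,7,8} 15
  7 to go: {1,3,4,5,6,7,8} 21  {2,3,4,5,6,7,8} 35
  if 0:p drops first: 56 orders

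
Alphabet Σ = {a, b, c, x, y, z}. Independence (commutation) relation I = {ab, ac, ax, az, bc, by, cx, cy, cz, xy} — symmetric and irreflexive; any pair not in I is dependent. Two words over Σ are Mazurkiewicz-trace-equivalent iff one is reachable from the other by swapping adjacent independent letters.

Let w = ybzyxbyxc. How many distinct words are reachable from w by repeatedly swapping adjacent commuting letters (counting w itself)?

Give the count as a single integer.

180

0(y) covers ∅
1(b) covers ∅
2(z) covers 0:y, 1:b
3(y) covers 2:z
4(x) covers 2:z
5(b) covers 4:x
6(y) covers 3:y
7(x) covers 5:b
8(c) covers ∅
floor of heap: 0:y, 1:b, 8:c
completions by unplaced set U, small U first (add the entries for U minus each lowest piece of U):
  |U|=1: {6}:1  {7}:1  {8}:1
  |U|=2: {3,6}:1  {5,7}:1  {6,7}:2  {6,8}:2  {7,8}:2
  |U|=3: {3,6,7}:3  {3,6,8}:3  {4,5,7}:1  {5,6,7}:3  {5,7,8}:3  {6,7,8}:6
  |U|=4: {3,5,6,7}:6  {3,6,7,8}:12  {4,5,6,7}:4  {4,5,7,8}:4  {5,6,7,8}:12
  |U|=5: {3,4,5,6,7}:10  {3,5,6,7,8}:30  {4,5,6,7,8}:20
  |U|=6: {2,3,4,5,6,7}:10  {3,4,5,6,7,8}:60
  |U|=7: {0,2,3,4,5,6,7}:10  {1,2,3,4,5,6,7}:10  {2,3,4,5,6,7,8}:70
  start at 0(y): 80
  start at 1(b): 80
  start at 8(c): 20
sum over floor = 180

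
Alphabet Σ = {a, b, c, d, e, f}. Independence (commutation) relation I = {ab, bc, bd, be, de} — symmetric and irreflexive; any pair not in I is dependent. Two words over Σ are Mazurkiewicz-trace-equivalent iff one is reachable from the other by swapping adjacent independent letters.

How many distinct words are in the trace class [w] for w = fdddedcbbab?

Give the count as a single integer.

#0=f has no predecessor
#1=d depends on [0:f]
#2=d depends on [1:d]
#3=d depends on [2:d]
#4=e depends on [0:f]
#5=d depends on [3:d]
#6=c depends on [4:e, 5:d]
#7=b depends on [0:f]
#8=b depends on [7:b]
#9=a depends on [6:c]
#10=b depends on [8:b]
sources: [0:f]
N(rest) = Σ N(rest − s) over sources s of rest; N(one piece) = 1:
  size 1 → [9]=1  [10]=1
  size 2 → [6,9]=1  [8,10]=1  [9,10]=2
  size 3 → [4,6,9]=1  [5,6,9]=1  [6,9,10]=3  [7,8,10]=1  [8,9,10]=3
  size 4 → [3,5,6,9]=1  [4,5,6,9]=2  [4,6,9,10]=4  [5,6,9,10]=4  [6,8,9,10]=6  [7,8,9,10]=4
  size 5 → [2,3,5,6,9]=1  [3,4,5,6,9]=3  [3,5,6,9,10]=5  [4,5,6,9,10]=10  [4,6,8,9,10]=10  [5,6,8,9,10]=10  [6,7,8,9,10]=10
  size 6 → [1,2,3,5,6,9]=1  [2,3,4,5,6,9]=4  [2,3,5,6,9,10]=6  [3,4,5,6,9,10]=18  [3,5,6,8,9,10]=15  [4,5,6,8,9,10]=30  [4,6,7,8,9,10]=20  [5,6,7,8,9,10]=20
  size 7 → [1,2,3,4,5,6,9]=5  [1,2,3,5,6,9,10]=7  [2,3,4,5,6,9,10]=28  [2,3,5,6,8,9,10]=21  [3,4,5,6,8,9,10]=63  [3,5,6,7,8,9,10]=35  [4,5,6,7,8,9,10]=70
  size 8 → [1,2,3,4,5,6,9,10]=40  [1,2,3,5,6,8,9,10]=28  [2,3,4,5,6,8,9,10]=112  [2,3,5,6,7,8,9,10]=56  [3,4,5,6,7,8,9,10]=168
  size 9 → [1,2,3,4,5,6,8,9,10]=180  [1,2,3,5,6,7,8,9,10]=84  [2,3,4,5,6,7,8,9,10]=336
  first=0(f) contributes 600

600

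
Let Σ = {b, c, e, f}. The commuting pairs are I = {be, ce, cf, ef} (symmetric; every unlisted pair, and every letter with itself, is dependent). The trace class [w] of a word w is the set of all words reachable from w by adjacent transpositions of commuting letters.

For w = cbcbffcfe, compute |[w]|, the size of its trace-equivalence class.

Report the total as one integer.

0(c) covers ∅
1(b) covers 0:c
2(c) covers 1:b
3(b) covers 2:c
4(f) covers 3:b
5(f) covers 4:f
6(c) covers 3:b
7(f) covers 5:f
8(e) covers ∅
floor of heap: 0:c, 8:e
completions by unplaced set U, small U first (add the entries for U minus each lowest piece of U):
  |U|=1: {6}:1  {7}:1  {8}:1
  |U|=2: {5,7}:1  {6,7}:2  {6,8}:2  {7,8}:2
  |U|=3: {4,5,7}:1  {5,6,7}:3  {5,7,8}:3  {6,7,8}:6
  |U|=4: {4,5,6,7}:4  {4,5,7,8}:4  {5,6,7,8}:12
  |U|=5: {3,4,5,6,7}:4  {4,5,6,7,8}:20
  |U|=6: {2,3,4,5,6,7}:4  {3,4,5,6,7,8}:24
  |U|=7: {1,2,3,4,5,6,7}:4  {2,3,4,5,6,7,8}:28
  start at 0(c): 32
  start at 8(e): 4
sum over floor = 36

36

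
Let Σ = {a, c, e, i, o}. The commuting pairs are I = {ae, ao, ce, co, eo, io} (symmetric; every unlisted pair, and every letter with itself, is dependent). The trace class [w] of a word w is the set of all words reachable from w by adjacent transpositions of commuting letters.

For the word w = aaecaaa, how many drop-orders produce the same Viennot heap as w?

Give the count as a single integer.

drop 0:a onto floor
drop 1:a onto {0:a}
drop 2:e onto floor
drop 3:c onto {1:a}
drop 4:a onto {3:c}
drop 5:a onto {4:a}
drop 6:a onto {5:a}
ground layer = {0:a, 2:e}
drop-orders for the pieces not yet dropped (sum over which currently-grounded one goes next):
  1 to go: {2} 1  {6} 1
  2 to go: {2,6} 2  {5,6} 1
  3 to go: {2,5,6} 3  {4,5,6} 1
  4 to go: {2,4,5,6} 4  {3,4,5,6} 1
  5 to go: {1,3,4,5,6} 1  {2,3,4,5,6} 5
  if 0:a drops first: 6 orders
  if 2:e drops first: 1 orders
heap linearizations: 7

7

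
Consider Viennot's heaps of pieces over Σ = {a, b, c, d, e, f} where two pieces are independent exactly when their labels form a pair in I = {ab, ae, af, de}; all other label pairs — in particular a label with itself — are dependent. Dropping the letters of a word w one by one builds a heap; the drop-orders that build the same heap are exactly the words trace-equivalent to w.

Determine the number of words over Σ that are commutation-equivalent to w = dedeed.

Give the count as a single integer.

20

#0=d has no predecessor
#1=e has no predecessor
#2=d depends on [0:d]
#3=e depends on [1:e]
#4=e depends on [3:e]
#5=d depends on [2:d]
sources: [0:d, 1:e]
N(rest) = Σ N(rest − s) over sources s of rest; N(one piece) = 1:
  size 1 → [4]=1  [5]=1
  size 2 → [2,5]=1  [3,4]=1  [4,5]=2
  size 3 → [0,2,5]=1  [1,3,4]=1  [2,4,5]=3  [3,4,5]=3
  size 4 → [0,2,4,5]=4  [1,3,4,5]=4  [2,3,4,5]=6
  first=0(d) contributes 10
  first=1(e) contributes 10
|[w]| = 20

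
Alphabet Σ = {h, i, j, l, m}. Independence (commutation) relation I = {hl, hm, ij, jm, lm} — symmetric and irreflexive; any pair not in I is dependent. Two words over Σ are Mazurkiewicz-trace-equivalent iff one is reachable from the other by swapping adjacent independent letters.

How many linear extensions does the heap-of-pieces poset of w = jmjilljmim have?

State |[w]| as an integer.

drop 0:j onto floor
drop 1:m onto floor
drop 2:j onto {0:j}
drop 3:i onto {1:m}
drop 4:l onto {2:j, 3:i}
drop 5:l onto {4:l}
drop 6:j onto {5:l}
drop 7:m onto {3:i}
drop 8:i onto {5:l, 7:m}
drop 9:m onto {8:i}
ground layer = {0:j, 1:m}
drop-orders for the pieces not yet dropped (sum over which currently-grounded one goes next):
  1 to go: {6} 1  {9} 1
  2 to go: {6,9} 2  {8,9} 1
  3 to go: {6,8,9} 3  {7,8,9} 1
  4 to go: {5,6,8,9} 3  {6,7,8,9} 4
  5 to go: {4,5,6,8,9} 3  {5,6,7,8,9} 7
  6 to go: {2,4,5,6,8,9} 3  {4,5,6,7,8,9} 10
  7 to go: {0,2,4,5,6,8,9} 3  {2,4,5,6,7,8,9} 13  {3,4,5,6,7,8,9} 10
  8 to go: {0,2,4,5,6,7,8,9} 16  {1,3,4,5,6,7,8,9} 10  {2,3,4,5,6,7,8,9} 23
  if 0:j drops first: 33 orders
  if 1:m drops first: 39 orders
heap linearizations: 72

72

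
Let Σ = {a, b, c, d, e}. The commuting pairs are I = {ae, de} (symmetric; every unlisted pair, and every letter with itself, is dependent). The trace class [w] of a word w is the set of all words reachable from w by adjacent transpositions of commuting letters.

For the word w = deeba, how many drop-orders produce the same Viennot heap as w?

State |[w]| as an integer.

3

0(d) covers ∅
1(e) covers ∅
2(e) covers 1:e
3(b) covers 0:d, 2:e
4(a) covers 3:b
floor of heap: 0:d, 1:e
completions by unplaced set U, small U first (add the entries for U minus each lowest piece of U):
  |U|=1: {4}:1
  |U|=2: {3,4}:1
  |U|=3: {0,3,4}:1  {2,3,4}:1
  start at 0(d): 1
  start at 1(e): 2
sum over floor = 3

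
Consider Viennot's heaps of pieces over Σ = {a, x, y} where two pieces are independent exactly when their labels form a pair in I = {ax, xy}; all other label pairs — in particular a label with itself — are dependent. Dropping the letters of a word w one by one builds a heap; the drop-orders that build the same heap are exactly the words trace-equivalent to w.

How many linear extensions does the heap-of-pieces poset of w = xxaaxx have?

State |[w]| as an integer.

15

0(x) covers ∅
1(x) covers 0:x
2(a) covers ∅
3(a) covers 2:a
4(x) covers 1:x
5(x) covers 4:x
floor of heap: 0:x, 2:a
completions by unplaced set U, small U first (add the entries for U minus each lowest piece of U):
  |U|=1: {3}:1  {5}:1
  |U|=2: {2,3}:1  {3,5}:2  {4,5}:1
  |U|=3: {1,4,5}:1  {2,3,5}:3  {3,4,5}:3
  |U|=4: {0,1,4,5}:1  {1,3,4,5}:4  {2,3,4,5}:6
  start at 0(x): 10
  start at 2(a): 5
sum over floor = 15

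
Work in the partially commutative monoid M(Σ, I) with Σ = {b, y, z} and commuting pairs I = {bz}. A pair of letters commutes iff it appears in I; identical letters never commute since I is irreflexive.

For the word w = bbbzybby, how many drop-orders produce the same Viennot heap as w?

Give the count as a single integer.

piece 0:b — minimal
piece 1:b rests on {0:b}
piece 2:b rests on {1:b}
piece 3:z — minimal
piece 4:y rests on {2:b, 3:z}
piece 5:b rests on {4:y}
piece 6:b rests on {5:b}
piece 7:y rests on {6:b}
minimal pieces: {0:b, 3:z}
ways to finish when only these pieces remain (= sum over removing one remaining piece with nothing left below it):
  1 left: {7}→1
  2 left: {6,7}→1
  3 left: {5,6,7}→1
  4 left: {4,5,6,7}→1
  5 left: {2,4,5,6,7}→1  {3,4,5,6,7}→1
  6 left: {1,2,4,5,6,7}→1  {2,3,4,5,6,7}→2
  placing 0:b first → 3 extensions
  placing 3:z first → 1 extensions
total linear extensions = 4

4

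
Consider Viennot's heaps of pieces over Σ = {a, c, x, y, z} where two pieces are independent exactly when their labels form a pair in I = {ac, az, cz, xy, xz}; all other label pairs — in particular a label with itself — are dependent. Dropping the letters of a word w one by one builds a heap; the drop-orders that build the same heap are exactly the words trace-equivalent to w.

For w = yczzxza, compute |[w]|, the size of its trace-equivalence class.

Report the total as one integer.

20

#0=y has no predecessor
#1=c depends on [0:y]
#2=z depends on [0:y]
#3=z depends on [2:z]
#4=x depends on [1:c]
#5=z depends on [3:z]
#6=a depends on [4:x]
sources: [0:y]
N(rest) = Σ N(rest − s) over sources s of rest; N(one piece) = 1:
  size 1 → [5]=1  [6]=1
  size 2 → [3,5]=1  [4,6]=1  [5,6]=2
  size 3 → [1,4,6]=1  [2,3,5]=1  [3,5,6]=3  [4,5,6]=3
  size 4 → [1,4,5,6]=4  [2,3,5,6]=4  [3,4,5,6]=6
  size 5 → [1,3,4,5,6]=10  [2,3,4,5,6]=10
  first=0(y) contributes 20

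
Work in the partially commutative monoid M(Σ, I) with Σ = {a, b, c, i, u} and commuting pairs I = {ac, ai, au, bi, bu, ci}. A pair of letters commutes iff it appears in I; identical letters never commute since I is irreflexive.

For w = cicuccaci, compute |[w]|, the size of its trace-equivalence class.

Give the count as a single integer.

piece 0:c — minimal
piece 1:i — minimal
piece 2:c rests on {0:c}
piece 3:u rests on {1:i, 2:c}
piece 4:c rests on {3:u}
piece 5:c rests on {4:c}
piece 6:a — minimal
piece 7:c rests on {5:c}
piece 8:i rests on {3:u}
minimal pieces: {0:c, 1:i, 6:a}
ways to finish when only these pieces remain (= sum over removing one remaining piece with nothing left below it):
  1 left: {6}→1  {7}→1  {8}→1
  2 left: {5,7}→1  {6,7}→2  {6,8}→2  {7,8}→2
  3 left: {4,5,7}→1  {5,6,7}→3  {5,7,8}→3  {6,7,8}→6
  4 left: {4,5,6,7}→4  {4,5,7,8}→4  {5,6,7,8}→12
  5 left: {3,4,5,7,8}→4  {4,5,6,7,8}→20
  6 left: {1,3,4,5,7,8}→4  {2,3,4,5,7,8}→4  {3,4,5,6,7,8}→24
  7 left: {0,2,3,4,5,7,8}→4  {1,2,3,4,5,7,8}→8  {1,3,4,5,6,7,8}→28  {2,3,4,5,6,7,8}→28
  placing 0:c first → 64 extensions
  placing 1:i first → 32 extensions
  placing 6:a first → 12 extensions
total linear extensions = 108

108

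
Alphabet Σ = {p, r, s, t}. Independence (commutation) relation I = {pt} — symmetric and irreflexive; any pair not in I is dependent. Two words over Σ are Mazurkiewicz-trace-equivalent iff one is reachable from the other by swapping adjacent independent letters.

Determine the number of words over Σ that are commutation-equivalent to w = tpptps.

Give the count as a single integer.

drop 0:t onto floor
drop 1:p onto floor
drop 2:p onto {1:p}
drop 3:t onto {0:t}
drop 4:p onto {2:p}
drop 5:s onto {3:t, 4:p}
ground layer = {0:t, 1:p}
drop-orders for the pieces not yet dropped (sum over which currently-grounded one goes next):
  1 to go: {5} 1
  2 to go: {3,5} 1  {4,5} 1
  3 to go: {0,3,5} 1  {2,4,5} 1  {3,4,5} 2
  4 to go: {0,3,4,5} 3  {1,2,4,5} 1  {2,3,4,5} 3
  if 0:t drops first: 4 orders
  if 1:p drops first: 6 orders
heap linearizations: 10

10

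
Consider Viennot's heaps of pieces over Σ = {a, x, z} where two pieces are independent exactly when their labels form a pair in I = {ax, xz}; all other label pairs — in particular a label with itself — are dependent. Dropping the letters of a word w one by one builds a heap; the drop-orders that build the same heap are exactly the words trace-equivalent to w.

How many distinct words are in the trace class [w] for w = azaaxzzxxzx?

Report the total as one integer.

#0=a has no predecessor
#1=z depends on [0:a]
#2=a depends on [1:z]
#3=a depends on [2:a]
#4=x has no predecessor
#5=z depends on [3:a]
#6=z depends on [5:z]
#7=x depends on [4:x]
#8=x depends on [7:x]
#9=z depends on [6:z]
#10=x depends on [8:x]
sources: [0:a, 4:x]
N(rest) = Σ N(rest − s) over sources s of rest; N(one piece) = 1:
  size 1 → [9]=1  [10]=1
  size 2 → [6,9]=1  [8,10]=1  [9,10]=2
  size 3 → [5,6,9]=1  [6,9,10]=3  [7,8,10]=1  [8,9,10]=3
  size 4 → [3,5,6,9]=1  [4,7,8,10]=1  [5,6,9,10]=4  [6,8,9,10]=6  [7,8,9,10]=4
  size 5 → [2,3,5,6,9]=1  [3,5,6,9,10]=5  [4,7,8,9,10]=5  [5,6,8,9,10]=10  [6,7,8,9,10]=10
  size 6 → [1,2,3,5,6,9]=1  [2,3,5,6,9,10]=6  [3,5,6,8,9,10]=15  [4,6,7,8,9,10]=15  [5,6,7,8,9,10]=20
  size 7 → [0,1,2,3,5,6,9]=1  [1,2,3,5,6,9,10]=7  [2,3,5,6,8,9,10]=21  [3,5,6,7,8,9,10]=35  [4,5,6,7,8,9,10]=35
  size 8 → [0,1,2,3,5,6,9,10]=8  [1,2,3,5,6,8,9,10]=28  [2,3,5,6,7,8,9,10]=56  [3,4,5,6,7,8,9,10]=70
  size 9 → [0,1,2,3,5,6,8,9,10]=36  [1,2,3,5,6,7,8,9,10]=84  [2,3,4,5,6,7,8,9,10]=126
  first=0(a) contributes 210
  first=4(x) contributes 120
|[w]| = 330

330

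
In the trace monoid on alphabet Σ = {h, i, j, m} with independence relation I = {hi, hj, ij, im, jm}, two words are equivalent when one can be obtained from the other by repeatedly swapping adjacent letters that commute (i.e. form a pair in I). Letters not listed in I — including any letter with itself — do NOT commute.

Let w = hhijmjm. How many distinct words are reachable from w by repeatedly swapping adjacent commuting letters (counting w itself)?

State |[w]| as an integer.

105

0(h) covers ∅
1(h) covers 0:h
2(i) covers ∅
3(j) covers ∅
4(m) covers 1:h
5(j) covers 3:j
6(m) covers 4:m
floor of heap: 0:h, 2:i, 3:j
completions by unplaced set U, small U first (add the entries for U minus each lowest piece of U):
  |U|=1: {2}:1  {5}:1  {6}:1
  |U|=2: {2,5}:2  {2,6}:2  {3,5}:1  {4,6}:1  {5,6}:2
  |U|=3: {1,4,6}:1  {2,3,5}:3  {2,4,6}:3  {2,5,6}:6  {3,5,6}:3  {4,5,6}:3
  |U|=4: {0,1,4,6}:1  {1,2,4,6}:4  {1,4,5,6}:4  {2,3,5,6}:12  {2,4,5,6}:12  {3,4,5,6}:6
  |U|=5: {0,1,2,4,6}:5  {0,1,4,5,6}:5  {1,2,4,5,6}:20  {1,3,4,5,6}:10  {2,3,4,5,6}:30
  start at 0(h): 60
  start at 2(i): 15
  start at 3(j): 30
sum over floor = 105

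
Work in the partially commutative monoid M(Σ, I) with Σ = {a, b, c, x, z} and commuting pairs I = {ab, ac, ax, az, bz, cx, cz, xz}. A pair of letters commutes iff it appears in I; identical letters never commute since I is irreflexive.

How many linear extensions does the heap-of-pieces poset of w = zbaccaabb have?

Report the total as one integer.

#0=z has no predecessor
#1=b has no predecessor
#2=a has no predecessor
#3=c depends on [1:b]
#4=c depends on [3:c]
#5=a depends on [2:a]
#6=a depends on [5:a]
#7=b depends on [4:c]
#8=b depends on [7:b]
sources: [0:z, 1:b, 2:a]
N(rest) = Σ N(rest − s) over sources s of rest; N(one piece) = 1:
  size 1 → [0]=1  [6]=1  [8]=1
  size 2 → [0,6]=2  [0,8]=2  [5,6]=1  [6,8]=2  [7,8]=1
  size 3 → [0,5,6]=3  [0,6,8]=6  [0,7,8]=3  [2,5,6]=1  [4,7,8]=1  [5,6,8]=3  [6,7,8]=3
  size 4 → [0,2,5,6]=4  [0,4,7,8]=4  [0,5,6,8]=12  [0,6,7,8]=12  [2,5,6,8]=4  [3,4,7,8]=1  [4,6,7,8]=4  [5,6,7,8]=6
  size 5 → [0,2,5,6,8]=20  [0,3,4,7,8]=5  [0,4,6,7,8]=20  [0,5,6,7,8]=30  [1,3,4,7,8]=1  [2,5,6,7,8]=10  [3,4,6,7,8]=5  [4,5,6,7,8]=10
  size 6 → [0,1,3,4,7,8]=6  [0,2,5,6,7,8]=60  [0,3,4,6,7,8]=30  [0,4,5,6,7,8]=60  [1,3,4,6,7,8]=6  [2,4,5,6,7,8]=20  [3,4,5,6,7,8]=15
  size 7 → [0,1,3,4,6,7,8]=42  [0,2,4,5,6,7,8]=140  [0,3,4,5,6,7,8]=105  [1,3,4,5,6,7,8]=21  [2,3,4,5,6,7,8]=35
  first=0(z) contributes 56
  first=1(b) contributes 280
  first=2(a) contributes 168
|[w]| = 504

504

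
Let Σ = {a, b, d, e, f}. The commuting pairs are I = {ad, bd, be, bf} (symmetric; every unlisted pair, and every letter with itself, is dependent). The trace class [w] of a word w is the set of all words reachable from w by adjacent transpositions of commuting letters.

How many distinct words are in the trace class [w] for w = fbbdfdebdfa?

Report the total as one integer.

120

0(f) covers ∅
1(b) covers ∅
2(b) covers 1:b
3(d) covers 0:f
4(f) covers 3:d
5(d) covers 4:f
6(e) covers 5:d
7(b) covers 2:b
8(d) covers 6:e
9(f) covers 8:d
10(a) covers 7:b, 9:f
floor of heap: 0:f, 1:b
completions by unplaced set U, small U first (add the entries for U minus each lowest piece of U):
  |U|=1: {10}:1
  |U|=2: {7,10}:1  {9,10}:1
  |U|=3: {2,7,10}:1  {7,9,10}:2  {8,9,10}:1
  |U|=4: {1,2,7,10}:1  {2,7,9,10}:3  {6,8,9,10}:1  {7,8,9,10}:3
  |U|=5: {1,2,7,9,10}:4  {2,7,8,9,10}:6  {5,6,8,9,10}:1  {6,7,8,9,10}:4
  |U|=6: {1,2,7,8,9,10}:10  {2,6,7,8,9,10}:10  {4,5,6,8,9,10}:1  {5,6,7,8,9,10}:5
  |U|=7: {1,2,6,7,8,9,10}:20  {2,5,6,7,8,9,10}:15  {3,4,5,6,8,9,10}:1  {4,5,6,7,8,9,10}:6
  |U|=8: {0,3,4,5,6,8,9,10}:1  {1,2,5,6,7,8,9,10}:35  {2,4,5,6,7,8,9,10}:21  {3,4,5,6,7,8,9,10}:7
  |U|=9: {0,3,4,5,6,7,8,9,10}:8  {1,2,4,5,6,7,8,9,10}:56  {2,3,4,5,6,7,8,9,10}:28
  start at 0(f): 84
  start at 1(b): 36
sum over floor = 120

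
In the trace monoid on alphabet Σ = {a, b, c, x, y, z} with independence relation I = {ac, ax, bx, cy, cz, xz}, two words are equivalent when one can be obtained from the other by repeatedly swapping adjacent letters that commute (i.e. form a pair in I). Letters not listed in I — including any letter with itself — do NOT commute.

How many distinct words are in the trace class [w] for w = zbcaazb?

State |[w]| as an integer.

piece 0:z — minimal
piece 1:b rests on {0:z}
piece 2:c rests on {1:b}
piece 3:a rests on {1:b}
piece 4:a rests on {3:a}
piece 5:z rests on {4:a}
piece 6:b rests on {2:c, 5:z}
minimal pieces: {0:z}
ways to finish when only these pieces remain (= sum over removing one remaining piece with nothing left below it):
  1 left: {6}→1
  2 left: {2,6}→1  {5,6}→1
  3 left: {2,5,6}→2  {4,5,6}→1
  4 left: {2,4,5,6}→3  {3,4,5,6}→1
  5 left: {2,3,4,5,6}→4
  placing 0:z first → 4 extensions

4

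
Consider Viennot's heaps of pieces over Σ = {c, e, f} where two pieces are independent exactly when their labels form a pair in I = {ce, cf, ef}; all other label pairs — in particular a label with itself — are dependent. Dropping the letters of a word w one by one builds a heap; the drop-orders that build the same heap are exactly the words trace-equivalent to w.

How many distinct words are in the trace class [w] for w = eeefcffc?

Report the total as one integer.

560

piece 0:e — minimal
piece 1:e rests on {0:e}
piece 2:e rests on {1:e}
piece 3:f — minimal
piece 4:c — minimal
piece 5:f rests on {3:f}
piece 6:f rests on {5:f}
piece 7:c rests on {4:c}
minimal pieces: {0:e, 3:f, 4:c}
ways to finish when only these pieces remain (= sum over removing one remaining piece with nothing left below it):
  1 left: {2}→1  {6}→1  {7}→1
  2 left: {1,2}→1  {2,6}→2  {2,7}→2  {4,7}→1  {5,6}→1  {6,7}→2
  3 left: {0,1,2}→1  {1,2,6}→3  {1,2,7}→3  {2,4,7}→3  {2,5,6}→3  {2,6,7}→6  {3,5,6}→1  {4,6,7}→3  {5,6,7}→3
  4 left: {0,1,2,6}→4  {0,1,2,7}→4  {1,2,4,7}→6  {1,2,5,6}→6  {1,2,6,7}→12  {2,3,5,6}→4  {2,4,6,7}→12  {2,5,6,7}→12  {3,5,6,7}→4  {4,5,6,7}→6
  5 left: {0,1,2,4,7}→10  {0,1,2,5,6}→10  {0,1,2,6,7}→20  {1,2,3,5,6}→10  {1,2,4,6,7}→30  {1,2,5,6,7}→30  {2,3,5,6,7}→20  {2,4,5,6,7}→30  {3,4,5,6,7}→10
  6 left: {0,1,2,3,5,6}→20  {0,1,2,4,6,7}→60  {0,1,2,5,6,7}→60  {1,2,3,5,6,7}→60  {1,2,4,5,6,7}→90  {2,3,4,5,6,7}→60
  placing 0:e first → 210 extensions
  placing 3:f first → 210 extensions
  placing 4:c first → 140 extensions
total linear extensions = 560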